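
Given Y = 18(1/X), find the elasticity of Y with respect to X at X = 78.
Elasticity = -1

Elasticity = (dY/dX) · (X/Y)

dY/dX = -18/X²
At X = 78: dY/dX = -1/338, Y = 3/13

Elasticity = (-1/338) · (78 / (3/13)) = -1

Interpretation: for a small percentage change in X, the percentage change in Y is approximately -1.00 times as large.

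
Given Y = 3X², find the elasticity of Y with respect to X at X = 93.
Elasticity = 2

Elasticity = (dY/dX) · (X/Y)

dY/dX = 6·X
At X = 93: dY/dX = 558, Y = 25947

Elasticity = 558 · (93 / 25947) = 2

Interpretation: for a small percentage change in X, the percentage change in Y is approximately 2.00 times as large.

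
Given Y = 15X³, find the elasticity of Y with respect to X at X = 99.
Elasticity = 3

Elasticity = (dY/dX) · (X/Y)

dY/dX = 45·X²
At X = 99: dY/dX = 441045, Y = 14554485

Elasticity = 441045 · (99 / 14554485) = 3

Interpretation: for a small percentage change in X, the percentage change in Y is approximately 3.00 times as large.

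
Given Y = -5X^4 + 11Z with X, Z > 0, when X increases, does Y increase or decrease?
Y decreases

Taking the partial derivative:
∂Y/∂X = -20X^3

∂Y/∂X = -20X^3 < 0 (assuming positive values)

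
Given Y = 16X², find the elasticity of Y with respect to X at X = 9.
Elasticity = 2

Elasticity = (dY/dX) · (X/Y)

dY/dX = 32·X
At X = 9: dY/dX = 288, Y = 1296

Elasticity = 288 · (9 / 1296) = 2

Interpretation: for a small percentage change in X, the percentage change in Y is approximately 2.00 times as large.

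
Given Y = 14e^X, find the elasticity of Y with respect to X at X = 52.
Elasticity = 52

Elasticity = (dY/dX) · (X/Y)

dY/dX = 14·e^X
At X = 52: dY/dX = 14·e^52, Y = 14·e^52

Elasticity = (14·e^52) · (52 / (14·e^52)) = 52

Interpretation: for a small percentage change in X, the percentage change in Y is approximately 52.00 times as large.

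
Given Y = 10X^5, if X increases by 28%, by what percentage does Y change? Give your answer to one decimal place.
243.6%

For Y = 10X^5:
If X → X(1 + 0.28)
Then Y → Y · (1 + 0.28)^5
     ≈ Y · 3.4360

Percentage change = ((1 + 0.28)^5 − 1) × 100% ≈ 243.6%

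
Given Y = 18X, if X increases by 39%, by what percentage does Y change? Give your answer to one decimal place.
39.0%

For Y = 18X:
If X → X(1 + 0.39)
Then Y → Y · (1 + 0.39)^1
     = Y · 1.3900

Percentage change = ((1 + 0.39)^1 − 1) × 100% = 39.0%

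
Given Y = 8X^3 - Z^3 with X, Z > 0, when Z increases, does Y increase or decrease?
Y decreases

Taking the partial derivative:
∂Y/∂Z = -3Z^2

∂Y/∂Z = -3Z^2 < 0 (assuming positive values)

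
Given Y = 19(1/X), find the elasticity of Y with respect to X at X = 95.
Elasticity = -1

Elasticity = (dY/dX) · (X/Y)

dY/dX = -19/X²
At X = 95: dY/dX = -1/475, Y = 1/5

Elasticity = (-1/475) · (95 / (1/5)) = -1

Interpretation: for a small percentage change in X, the percentage change in Y is approximately -1.00 times as large.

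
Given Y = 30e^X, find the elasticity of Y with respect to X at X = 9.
Elasticity = 9

Elasticity = (dY/dX) · (X/Y)

dY/dX = 30·e^X
At X = 9: dY/dX = 30·e^9, Y = 30·e^9

Elasticity = (30·e^9) · (9 / (30·e^9)) = 9

Interpretation: for a small percentage change in X, the percentage change in Y is approximately 9.00 times as large.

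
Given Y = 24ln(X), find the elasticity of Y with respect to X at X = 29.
Elasticity = 1/ln(29) ≈ 0.2970

Elasticity = (dY/dX) · (X/Y)

dY/dX = 24/X
At X = 29: dY/dX = 24/29, Y = 24·ln(29)

Elasticity = (24/29) · (29 / (24·ln(29))) = 1/ln(29) ≈ 0.2970

Interpretation: for a small percentage change in X, the percentage change in Y is approximately 0.30 times as large.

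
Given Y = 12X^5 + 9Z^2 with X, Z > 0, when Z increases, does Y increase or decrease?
Y increases

Taking the partial derivative:
∂Y/∂Z = 18Z

∂Y/∂Z = 18Z > 0 (assuming positive values)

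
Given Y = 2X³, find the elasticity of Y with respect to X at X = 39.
Elasticity = 3

Elasticity = (dY/dX) · (X/Y)

dY/dX = 6·X²
At X = 39: dY/dX = 9126, Y = 118638

Elasticity = 9126 · (39 / 118638) = 3

Interpretation: for a small percentage change in X, the percentage change in Y is approximately 3.00 times as large.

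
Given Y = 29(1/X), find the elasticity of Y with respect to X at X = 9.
Elasticity = -1

Elasticity = (dY/dX) · (X/Y)

dY/dX = -29/X²
At X = 9: dY/dX = -29/81, Y = 29/9

Elasticity = (-29/81) · (9 / (29/9)) = -1

Interpretation: for a small percentage change in X, the percentage change in Y is approximately -1.00 times as large.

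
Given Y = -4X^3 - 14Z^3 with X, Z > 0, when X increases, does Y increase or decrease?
Y decreases

Taking the partial derivative:
∂Y/∂X = -12X^2

∂Y/∂X = -12X^2 < 0 (assuming positive values)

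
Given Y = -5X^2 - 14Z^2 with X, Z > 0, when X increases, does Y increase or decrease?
Y decreases

Taking the partial derivative:
∂Y/∂X = -10X

∂Y/∂X = -10X < 0 (assuming positive values)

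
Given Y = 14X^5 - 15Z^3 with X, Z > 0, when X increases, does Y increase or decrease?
Y increases

Taking the partial derivative:
∂Y/∂X = 70X^4

∂Y/∂X = 70X^4 > 0 (assuming positive values)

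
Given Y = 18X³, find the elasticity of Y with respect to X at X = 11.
Elasticity = 3

Elasticity = (dY/dX) · (X/Y)

dY/dX = 54·X²
At X = 11: dY/dX = 6534, Y = 23958

Elasticity = 6534 · (11 / 23958) = 3

Interpretation: for a small percentage change in X, the percentage change in Y is approximately 3.00 times as large.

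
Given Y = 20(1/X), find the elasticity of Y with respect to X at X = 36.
Elasticity = -1

Elasticity = (dY/dX) · (X/Y)

dY/dX = -20/X²
At X = 36: dY/dX = -5/324, Y = 5/9

Elasticity = (-5/324) · (36 / (5/9)) = -1

Interpretation: for a small percentage change in X, the percentage change in Y is approximately -1.00 times as large.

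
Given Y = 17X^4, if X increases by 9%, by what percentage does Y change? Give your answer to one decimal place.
41.2%

For Y = 17X^4:
If X → X(1 + 0.09)
Then Y → Y · (1 + 0.09)^4
     ≈ Y · 1.4116

Percentage change = ((1 + 0.09)^4 − 1) × 100% ≈ 41.2%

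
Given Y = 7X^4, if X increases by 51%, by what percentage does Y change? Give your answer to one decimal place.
419.9%

For Y = 7X^4:
If X → X(1 + 0.51)
Then Y → Y · (1 + 0.51)^4
     ≈ Y · 5.1989

Percentage change = ((1 + 0.51)^4 − 1) × 100% ≈ 419.9%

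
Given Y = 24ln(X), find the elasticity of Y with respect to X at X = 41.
Elasticity = 1/ln(41) ≈ 0.2693

Elasticity = (dY/dX) · (X/Y)

dY/dX = 24/X
At X = 41: dY/dX = 24/41, Y = 24·ln(41)

Elasticity = (24/41) · (41 / (24·ln(41))) = 1/ln(41) ≈ 0.2693

Interpretation: for a small percentage change in X, the percentage change in Y is approximately 0.27 times as large.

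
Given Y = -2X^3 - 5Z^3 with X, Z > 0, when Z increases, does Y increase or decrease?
Y decreases

Taking the partial derivative:
∂Y/∂Z = -15Z^2

∂Y/∂Z = -15Z^2 < 0 (assuming positive values)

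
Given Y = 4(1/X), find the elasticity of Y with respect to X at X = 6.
Elasticity = -1

Elasticity = (dY/dX) · (X/Y)

dY/dX = -4/X²
At X = 6: dY/dX = -1/9, Y = 2/3

Elasticity = (-1/9) · (6 / (2/3)) = -1

Interpretation: for a small percentage change in X, the percentage change in Y is approximately -1.00 times as large.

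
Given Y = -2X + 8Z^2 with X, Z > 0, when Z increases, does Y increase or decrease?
Y increases

Taking the partial derivative:
∂Y/∂Z = 16Z

∂Y/∂Z = 16Z > 0 (assuming positive values)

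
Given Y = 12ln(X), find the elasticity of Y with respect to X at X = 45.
Elasticity = 1/ln(45) ≈ 0.2627

Elasticity = (dY/dX) · (X/Y)

dY/dX = 12/X
At X = 45: dY/dX = 4/15, Y = 12·ln(45)

Elasticity = (4/15) · (45 / (12·ln(45))) = 1/ln(45) ≈ 0.2627

Interpretation: for a small percentage change in X, the percentage change in Y is approximately 0.26 times as large.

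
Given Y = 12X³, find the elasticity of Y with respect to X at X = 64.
Elasticity = 3

Elasticity = (dY/dX) · (X/Y)

dY/dX = 36·X²
At X = 64: dY/dX = 147456, Y = 3145728

Elasticity = 147456 · (64 / 3145728) = 3

Interpretation: for a small percentage change in X, the percentage change in Y is approximately 3.00 times as large.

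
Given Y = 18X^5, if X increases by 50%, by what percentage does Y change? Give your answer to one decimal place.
659.4%

For Y = 18X^5:
If X → X(1 + 0.5)
Then Y → Y · (1 + 0.5)^5
     ≈ Y · 7.5938

Percentage change = ((1 + 0.5)^5 − 1) × 100% ≈ 659.4%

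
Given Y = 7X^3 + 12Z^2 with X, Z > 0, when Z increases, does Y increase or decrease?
Y increases

Taking the partial derivative:
∂Y/∂Z = 24Z

∂Y/∂Z = 24Z > 0 (assuming positive values)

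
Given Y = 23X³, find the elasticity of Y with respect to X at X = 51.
Elasticity = 3

Elasticity = (dY/dX) · (X/Y)

dY/dX = 69·X²
At X = 51: dY/dX = 179469, Y = 3050973

Elasticity = 179469 · (51 / 3050973) = 3

Interpretation: for a small percentage change in X, the percentage change in Y is approximately 3.00 times as large.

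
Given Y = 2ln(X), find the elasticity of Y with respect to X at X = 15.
Elasticity = 1/ln(15) ≈ 0.3693

Elasticity = (dY/dX) · (X/Y)

dY/dX = 2/X
At X = 15: dY/dX = 2/15, Y = 2·ln(15)

Elasticity = (2/15) · (15 / (2·ln(15))) = 1/ln(15) ≈ 0.3693

Interpretation: for a small percentage change in X, the percentage change in Y is approximately 0.37 times as large.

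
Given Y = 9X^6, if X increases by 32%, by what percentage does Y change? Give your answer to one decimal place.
429.0%

For Y = 9X^6:
If X → X(1 + 0.32)
Then Y → Y · (1 + 0.32)^6
     ≈ Y · 5.2899

Percentage change = ((1 + 0.32)^6 − 1) × 100% ≈ 429.0%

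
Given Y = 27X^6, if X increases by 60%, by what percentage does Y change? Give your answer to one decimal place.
1577.7%

For Y = 27X^6:
If X → X(1 + 0.6)
Then Y → Y · (1 + 0.6)^6
     ≈ Y · 16.7772

Percentage change = ((1 + 0.6)^6 − 1) × 100% ≈ 1577.7%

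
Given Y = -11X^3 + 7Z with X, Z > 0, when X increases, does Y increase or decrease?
Y decreases

Taking the partial derivative:
∂Y/∂X = -33X^2

∂Y/∂X = -33X^2 < 0 (assuming positive values)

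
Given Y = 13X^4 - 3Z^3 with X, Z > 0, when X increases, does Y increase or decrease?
Y increases

Taking the partial derivative:
∂Y/∂X = 52X^3

∂Y/∂X = 52X^3 > 0 (assuming positive values)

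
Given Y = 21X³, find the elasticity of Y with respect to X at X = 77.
Elasticity = 3

Elasticity = (dY/dX) · (X/Y)

dY/dX = 63·X²
At X = 77: dY/dX = 373527, Y = 9587193

Elasticity = 373527 · (77 / 9587193) = 3

Interpretation: for a small percentage change in X, the percentage change in Y is approximately 3.00 times as large.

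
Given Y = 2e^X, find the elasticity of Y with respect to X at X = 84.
Elasticity = 84

Elasticity = (dY/dX) · (X/Y)

dY/dX = 2·e^X
At X = 84: dY/dX = 2·e^84, Y = 2·e^84

Elasticity = (2·e^84) · (84 / (2·e^84)) = 84

Interpretation: for a small percentage change in X, the percentage change in Y is approximately 84.00 times as large.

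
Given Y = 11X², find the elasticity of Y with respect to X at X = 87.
Elasticity = 2

Elasticity = (dY/dX) · (X/Y)

dY/dX = 22·X
At X = 87: dY/dX = 1914, Y = 83259

Elasticity = 1914 · (87 / 83259) = 2

Interpretation: for a small percentage change in X, the percentage change in Y is approximately 2.00 times as large.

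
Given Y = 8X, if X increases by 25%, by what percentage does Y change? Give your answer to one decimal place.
25.0%

For Y = 8X:
If X → X(1 + 0.25)
Then Y → Y · (1 + 0.25)^1
     = Y · 1.2500

Percentage change = ((1 + 0.25)^1 − 1) × 100% = 25.0%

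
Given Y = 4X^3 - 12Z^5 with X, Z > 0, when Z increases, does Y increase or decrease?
Y decreases

Taking the partial derivative:
∂Y/∂Z = -60Z^4

∂Y/∂Z = -60Z^4 < 0 (assuming positive values)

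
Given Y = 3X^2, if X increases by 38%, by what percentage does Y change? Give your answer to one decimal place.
90.4%

For Y = 3X^2:
If X → X(1 + 0.38)
Then Y → Y · (1 + 0.38)^2
     = Y · 1.9044

Percentage change = ((1 + 0.38)^2 − 1) × 100% ≈ 90.4%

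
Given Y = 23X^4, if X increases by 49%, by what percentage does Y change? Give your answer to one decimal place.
392.9%

For Y = 23X^4:
If X → X(1 + 0.49)
Then Y → Y · (1 + 0.49)^4
     ≈ Y · 4.9288

Percentage change = ((1 + 0.49)^4 − 1) × 100% ≈ 392.9%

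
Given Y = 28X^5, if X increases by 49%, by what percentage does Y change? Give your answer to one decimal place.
634.4%

For Y = 28X^5:
If X → X(1 + 0.49)
Then Y → Y · (1 + 0.49)^5
     ≈ Y · 7.3440

Percentage change = ((1 + 0.49)^5 − 1) × 100% ≈ 634.4%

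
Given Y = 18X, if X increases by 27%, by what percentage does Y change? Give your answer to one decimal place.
27.0%

For Y = 18X:
If X → X(1 + 0.27)
Then Y → Y · (1 + 0.27)^1
     = Y · 1.2700

Percentage change = ((1 + 0.27)^1 − 1) × 100% = 27.0%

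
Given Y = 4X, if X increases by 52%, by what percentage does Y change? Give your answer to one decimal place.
52.0%

For Y = 4X:
If X → X(1 + 0.52)
Then Y → Y · (1 + 0.52)^1
     = Y · 1.5200

Percentage change = ((1 + 0.52)^1 − 1) × 100% = 52.0%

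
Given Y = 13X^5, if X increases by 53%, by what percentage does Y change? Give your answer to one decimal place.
738.4%

For Y = 13X^5:
If X → X(1 + 0.53)
Then Y → Y · (1 + 0.53)^5
     ≈ Y · 8.3841

Percentage change = ((1 + 0.53)^5 − 1) × 100% ≈ 738.4%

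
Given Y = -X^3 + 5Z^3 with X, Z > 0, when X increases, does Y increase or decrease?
Y decreases

Taking the partial derivative:
∂Y/∂X = -3X^2

∂Y/∂X = -3X^2 < 0 (assuming positive values)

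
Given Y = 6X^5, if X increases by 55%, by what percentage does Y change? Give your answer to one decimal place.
794.7%

For Y = 6X^5:
If X → X(1 + 0.55)
Then Y → Y · (1 + 0.55)^5
     ≈ Y · 8.9466

Percentage change = ((1 + 0.55)^5 − 1) × 100% ≈ 794.7%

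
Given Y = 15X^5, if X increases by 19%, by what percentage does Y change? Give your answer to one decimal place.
138.6%

For Y = 15X^5:
If X → X(1 + 0.19)
Then Y → Y · (1 + 0.19)^5
     ≈ Y · 2.3864

Percentage change = ((1 + 0.19)^5 − 1) × 100% ≈ 138.6%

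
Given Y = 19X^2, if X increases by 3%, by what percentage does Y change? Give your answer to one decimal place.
6.1%

For Y = 19X^2:
If X → X(1 + 0.03)
Then Y → Y · (1 + 0.03)^2
     = Y · 1.0609

Percentage change = ((1 + 0.03)^2 − 1) × 100% ≈ 6.1%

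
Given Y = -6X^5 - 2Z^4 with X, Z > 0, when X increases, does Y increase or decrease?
Y decreases

Taking the partial derivative:
∂Y/∂X = -30X^4

∂Y/∂X = -30X^4 < 0 (assuming positive values)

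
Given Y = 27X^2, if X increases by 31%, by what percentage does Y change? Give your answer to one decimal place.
71.6%

For Y = 27X^2:
If X → X(1 + 0.31)
Then Y → Y · (1 + 0.31)^2
     = Y · 1.7161

Percentage change = ((1 + 0.31)^2 − 1) × 100% ≈ 71.6%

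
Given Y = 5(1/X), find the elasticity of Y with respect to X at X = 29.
Elasticity = -1

Elasticity = (dY/dX) · (X/Y)

dY/dX = -5/X²
At X = 29: dY/dX = -5/841, Y = 5/29

Elasticity = (-5/841) · (29 / (5/29)) = -1

Interpretation: for a small percentage change in X, the percentage change in Y is approximately -1.00 times as large.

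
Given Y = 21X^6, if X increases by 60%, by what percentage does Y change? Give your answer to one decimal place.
1577.7%

For Y = 21X^6:
If X → X(1 + 0.6)
Then Y → Y · (1 + 0.6)^6
     ≈ Y · 16.7772

Percentage change = ((1 + 0.6)^6 − 1) × 100% ≈ 1577.7%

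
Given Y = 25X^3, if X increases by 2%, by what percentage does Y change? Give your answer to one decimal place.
6.1%

For Y = 25X^3:
If X → X(1 + 0.02)
Then Y → Y · (1 + 0.02)^3
     ≈ Y · 1.0612

Percentage change = ((1 + 0.02)^3 − 1) × 100% ≈ 6.1%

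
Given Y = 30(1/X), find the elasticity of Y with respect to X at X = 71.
Elasticity = -1

Elasticity = (dY/dX) · (X/Y)

dY/dX = -30/X²
At X = 71: dY/dX = -30/5041, Y = 30/71

Elasticity = (-30/5041) · (71 / (30/71)) = -1

Interpretation: for a small percentage change in X, the percentage change in Y is approximately -1.00 times as large.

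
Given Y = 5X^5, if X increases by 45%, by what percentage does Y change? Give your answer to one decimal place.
541.0%

For Y = 5X^5:
If X → X(1 + 0.45)
Then Y → Y · (1 + 0.45)^5
     ≈ Y · 6.4097

Percentage change = ((1 + 0.45)^5 − 1) × 100% ≈ 541.0%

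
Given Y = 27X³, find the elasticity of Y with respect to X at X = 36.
Elasticity = 3

Elasticity = (dY/dX) · (X/Y)

dY/dX = 81·X²
At X = 36: dY/dX = 104976, Y = 1259712

Elasticity = 104976 · (36 / 1259712) = 3

Interpretation: for a small percentage change in X, the percentage change in Y is approximately 3.00 times as large.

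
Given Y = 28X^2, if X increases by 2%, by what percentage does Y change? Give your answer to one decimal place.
4.0%

For Y = 28X^2:
If X → X(1 + 0.02)
Then Y → Y · (1 + 0.02)^2
     = Y · 1.0404

Percentage change = ((1 + 0.02)^2 − 1) × 100% ≈ 4.0%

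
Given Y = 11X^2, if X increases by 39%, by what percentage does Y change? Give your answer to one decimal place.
93.2%

For Y = 11X^2:
If X → X(1 + 0.39)
Then Y → Y · (1 + 0.39)^2
     = Y · 1.9321

Percentage change = ((1 + 0.39)^2 − 1) × 100% ≈ 93.2%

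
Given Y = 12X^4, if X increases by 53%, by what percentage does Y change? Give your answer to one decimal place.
448.0%

For Y = 12X^4:
If X → X(1 + 0.53)
Then Y → Y · (1 + 0.53)^4
     ≈ Y · 5.4798

Percentage change = ((1 + 0.53)^4 − 1) × 100% ≈ 448.0%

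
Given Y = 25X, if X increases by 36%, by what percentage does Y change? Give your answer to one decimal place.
36.0%

For Y = 25X:
If X → X(1 + 0.36)
Then Y → Y · (1 + 0.36)^1
     = Y · 1.3600

Percentage change = ((1 + 0.36)^1 − 1) × 100% = 36.0%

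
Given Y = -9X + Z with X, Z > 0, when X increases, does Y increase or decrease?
Y decreases

Taking the partial derivative:
∂Y/∂X = -9

∂Y/∂X = -9 < 0 (assuming positive values)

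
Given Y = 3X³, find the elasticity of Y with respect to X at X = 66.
Elasticity = 3

Elasticity = (dY/dX) · (X/Y)

dY/dX = 9·X²
At X = 66: dY/dX = 39204, Y = 862488

Elasticity = 39204 · (66 / 862488) = 3

Interpretation: for a small percentage change in X, the percentage change in Y is approximately 3.00 times as large.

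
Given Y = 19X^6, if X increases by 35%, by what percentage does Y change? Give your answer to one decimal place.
505.3%

For Y = 19X^6:
If X → X(1 + 0.35)
Then Y → Y · (1 + 0.35)^6
     ≈ Y · 6.0534

Percentage change = ((1 + 0.35)^6 − 1) × 100% ≈ 505.3%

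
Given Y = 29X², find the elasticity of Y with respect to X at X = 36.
Elasticity = 2

Elasticity = (dY/dX) · (X/Y)

dY/dX = 58·X
At X = 36: dY/dX = 2088, Y = 37584

Elasticity = 2088 · (36 / 37584) = 2

Interpretation: for a small percentage change in X, the percentage change in Y is approximately 2.00 times as large.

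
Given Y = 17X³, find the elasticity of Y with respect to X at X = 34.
Elasticity = 3

Elasticity = (dY/dX) · (X/Y)

dY/dX = 51·X²
At X = 34: dY/dX = 58956, Y = 668168

Elasticity = 58956 · (34 / 668168) = 3

Interpretation: for a small percentage change in X, the percentage change in Y is approximately 3.00 times as large.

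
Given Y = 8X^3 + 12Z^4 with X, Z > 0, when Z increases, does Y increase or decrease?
Y increases

Taking the partial derivative:
∂Y/∂Z = 48Z^3

∂Y/∂Z = 48Z^3 > 0 (assuming positive values)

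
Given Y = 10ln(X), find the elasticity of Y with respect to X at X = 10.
Elasticity = 1/ln(10) ≈ 0.4343

Elasticity = (dY/dX) · (X/Y)

dY/dX = 10/X
At X = 10: dY/dX = 1, Y = 10·ln(10)

Elasticity = 1 · (10 / (10·ln(10))) = 1/ln(10) ≈ 0.4343

Interpretation: for a small percentage change in X, the percentage change in Y is approximately 0.43 times as large.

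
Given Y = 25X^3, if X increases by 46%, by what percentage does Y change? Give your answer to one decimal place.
211.2%

For Y = 25X^3:
If X → X(1 + 0.46)
Then Y → Y · (1 + 0.46)^3
     ≈ Y · 3.1121

Percentage change = ((1 + 0.46)^3 − 1) × 100% ≈ 211.2%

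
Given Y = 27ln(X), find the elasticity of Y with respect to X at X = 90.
Elasticity = 1/ln(90) ≈ 0.2222

Elasticity = (dY/dX) · (X/Y)

dY/dX = 27/X
At X = 90: dY/dX = 3/10, Y = 27·ln(90)

Elasticity = (3/10) · (90 / (27·ln(90))) = 1/ln(90) ≈ 0.2222

Interpretation: for a small percentage change in X, the percentage change in Y is approximately 0.22 times as large.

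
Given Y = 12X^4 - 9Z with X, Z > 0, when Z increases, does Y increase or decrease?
Y decreases

Taking the partial derivative:
∂Y/∂Z = -9

∂Y/∂Z = -9 < 0 (assuming positive values)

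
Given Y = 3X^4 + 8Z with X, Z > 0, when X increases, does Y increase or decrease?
Y increases

Taking the partial derivative:
∂Y/∂X = 12X^3

∂Y/∂X = 12X^3 > 0 (assuming positive values)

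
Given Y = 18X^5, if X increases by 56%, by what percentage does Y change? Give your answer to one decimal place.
823.9%

For Y = 18X^5:
If X → X(1 + 0.56)
Then Y → Y · (1 + 0.56)^5
     ≈ Y · 9.2390

Percentage change = ((1 + 0.56)^5 − 1) × 100% ≈ 823.9%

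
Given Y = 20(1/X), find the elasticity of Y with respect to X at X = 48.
Elasticity = -1

Elasticity = (dY/dX) · (X/Y)

dY/dX = -20/X²
At X = 48: dY/dX = -5/576, Y = 5/12

Elasticity = (-5/576) · (48 / (5/12)) = -1

Interpretation: for a small percentage change in X, the percentage change in Y is approximately -1.00 times as large.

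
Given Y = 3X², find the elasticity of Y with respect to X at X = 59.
Elasticity = 2

Elasticity = (dY/dX) · (X/Y)

dY/dX = 6·X
At X = 59: dY/dX = 354, Y = 10443

Elasticity = 354 · (59 / 10443) = 2

Interpretation: for a small percentage change in X, the percentage change in Y is approximately 2.00 times as large.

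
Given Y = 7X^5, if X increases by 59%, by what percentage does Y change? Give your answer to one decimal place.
916.2%

For Y = 7X^5:
If X → X(1 + 0.59)
Then Y → Y · (1 + 0.59)^5
     ≈ Y · 10.1622

Percentage change = ((1 + 0.59)^5 − 1) × 100% ≈ 916.2%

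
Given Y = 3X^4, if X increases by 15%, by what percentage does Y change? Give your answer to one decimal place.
74.9%

For Y = 3X^4:
If X → X(1 + 0.15)
Then Y → Y · (1 + 0.15)^4
     ≈ Y · 1.7490

Percentage change = ((1 + 0.15)^4 − 1) × 100% ≈ 74.9%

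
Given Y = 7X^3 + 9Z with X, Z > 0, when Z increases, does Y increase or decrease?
Y increases

Taking the partial derivative:
∂Y/∂Z = 9

∂Y/∂Z = 9 > 0 (assuming positive values)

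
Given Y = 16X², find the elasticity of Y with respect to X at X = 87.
Elasticity = 2

Elasticity = (dY/dX) · (X/Y)

dY/dX = 32·X
At X = 87: dY/dX = 2784, Y = 121104

Elasticity = 2784 · (87 / 121104) = 2

Interpretation: for a small percentage change in X, the percentage change in Y is approximately 2.00 times as large.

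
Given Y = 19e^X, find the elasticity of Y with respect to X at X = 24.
Elasticity = 24

Elasticity = (dY/dX) · (X/Y)

dY/dX = 19·e^X
At X = 24: dY/dX = 19·e^24, Y = 19·e^24

Elasticity = (19·e^24) · (24 / (19·e^24)) = 24

Interpretation: for a small percentage change in X, the percentage change in Y is approximately 24.00 times as large.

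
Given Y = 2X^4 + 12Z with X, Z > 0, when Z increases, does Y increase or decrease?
Y increases

Taking the partial derivative:
∂Y/∂Z = 12

∂Y/∂Z = 12 > 0 (assuming positive values)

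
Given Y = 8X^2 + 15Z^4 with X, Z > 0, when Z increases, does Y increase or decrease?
Y increases

Taking the partial derivative:
∂Y/∂Z = 60Z^3

∂Y/∂Z = 60Z^3 > 0 (assuming positive values)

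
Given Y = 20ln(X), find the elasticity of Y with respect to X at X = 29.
Elasticity = 1/ln(29) ≈ 0.2970

Elasticity = (dY/dX) · (X/Y)

dY/dX = 20/X
At X = 29: dY/dX = 20/29, Y = 20·ln(29)

Elasticity = (20/29) · (29 / (20·ln(29))) = 1/ln(29) ≈ 0.2970

Interpretation: for a small percentage change in X, the percentage change in Y is approximately 0.30 times as large.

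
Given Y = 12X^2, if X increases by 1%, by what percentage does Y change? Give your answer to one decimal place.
2.0%

For Y = 12X^2:
If X → X(1 + 0.01)
Then Y → Y · (1 + 0.01)^2
     = Y · 1.0201

Percentage change = ((1 + 0.01)^2 − 1) × 100% ≈ 2.0%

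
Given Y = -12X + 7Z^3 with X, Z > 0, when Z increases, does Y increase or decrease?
Y increases

Taking the partial derivative:
∂Y/∂Z = 21Z^2

∂Y/∂Z = 21Z^2 > 0 (assuming positive values)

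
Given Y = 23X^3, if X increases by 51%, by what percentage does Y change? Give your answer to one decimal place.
244.3%

For Y = 23X^3:
If X → X(1 + 0.51)
Then Y → Y · (1 + 0.51)^3
     ≈ Y · 3.4430

Percentage change = ((1 + 0.51)^3 − 1) × 100% ≈ 244.3%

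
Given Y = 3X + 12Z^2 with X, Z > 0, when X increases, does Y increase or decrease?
Y increases

Taking the partial derivative:
∂Y/∂X = 3

∂Y/∂X = 3 > 0 (assuming positive values)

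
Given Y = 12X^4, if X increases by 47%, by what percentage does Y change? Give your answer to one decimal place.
366.9%

For Y = 12X^4:
If X → X(1 + 0.47)
Then Y → Y · (1 + 0.47)^4
     ≈ Y · 4.6695

Percentage change = ((1 + 0.47)^4 − 1) × 100% ≈ 366.9%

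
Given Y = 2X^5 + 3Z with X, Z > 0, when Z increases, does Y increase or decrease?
Y increases

Taking the partial derivative:
∂Y/∂Z = 3

∂Y/∂Z = 3 > 0 (assuming positive values)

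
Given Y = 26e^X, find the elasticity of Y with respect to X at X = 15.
Elasticity = 15

Elasticity = (dY/dX) · (X/Y)

dY/dX = 26·e^X
At X = 15: dY/dX = 26·e^15, Y = 26·e^15

Elasticity = (26·e^15) · (15 / (26·e^15)) = 15

Interpretation: for a small percentage change in X, the percentage change in Y is approximately 15.00 times as large.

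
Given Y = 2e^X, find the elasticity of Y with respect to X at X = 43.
Elasticity = 43

Elasticity = (dY/dX) · (X/Y)

dY/dX = 2·e^X
At X = 43: dY/dX = 2·e^43, Y = 2·e^43

Elasticity = (2·e^43) · (43 / (2·e^43)) = 43

Interpretation: for a small percentage change in X, the percentage change in Y is approximately 43.00 times as large.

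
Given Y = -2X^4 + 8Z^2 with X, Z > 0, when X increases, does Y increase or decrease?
Y decreases

Taking the partial derivative:
∂Y/∂X = -8X^3

∂Y/∂X = -8X^3 < 0 (assuming positive values)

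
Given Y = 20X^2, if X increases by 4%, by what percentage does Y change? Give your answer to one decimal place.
8.2%

For Y = 20X^2:
If X → X(1 + 0.04)
Then Y → Y · (1 + 0.04)^2
     = Y · 1.0816

Percentage change = ((1 + 0.04)^2 − 1) × 100% ≈ 8.2%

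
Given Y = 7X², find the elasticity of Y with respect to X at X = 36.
Elasticity = 2

Elasticity = (dY/dX) · (X/Y)

dY/dX = 14·X
At X = 36: dY/dX = 504, Y = 9072

Elasticity = 504 · (36 / 9072) = 2

Interpretation: for a small percentage change in X, the percentage change in Y is approximately 2.00 times as large.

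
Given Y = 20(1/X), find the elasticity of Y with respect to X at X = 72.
Elasticity = -1

Elasticity = (dY/dX) · (X/Y)

dY/dX = -20/X²
At X = 72: dY/dX = -5/1296, Y = 5/18

Elasticity = (-5/1296) · (72 / (5/18)) = -1

Interpretation: for a small percentage change in X, the percentage change in Y is approximately -1.00 times as large.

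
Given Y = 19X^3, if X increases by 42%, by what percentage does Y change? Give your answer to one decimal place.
186.3%

For Y = 19X^3:
If X → X(1 + 0.42)
Then Y → Y · (1 + 0.42)^3
     ≈ Y · 2.8633

Percentage change = ((1 + 0.42)^3 − 1) × 100% ≈ 186.3%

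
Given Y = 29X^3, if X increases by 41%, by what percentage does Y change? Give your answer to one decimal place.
180.3%

For Y = 29X^3:
If X → X(1 + 0.41)
Then Y → Y · (1 + 0.41)^3
     ≈ Y · 2.8032

Percentage change = ((1 + 0.41)^3 − 1) × 100% ≈ 180.3%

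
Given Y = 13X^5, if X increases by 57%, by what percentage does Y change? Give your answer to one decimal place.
853.9%

For Y = 13X^5:
If X → X(1 + 0.57)
Then Y → Y · (1 + 0.57)^5
     ≈ Y · 9.5389

Percentage change = ((1 + 0.57)^5 − 1) × 100% ≈ 853.9%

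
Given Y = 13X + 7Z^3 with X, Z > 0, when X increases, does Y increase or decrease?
Y increases

Taking the partial derivative:
∂Y/∂X = 13

∂Y/∂X = 13 > 0 (assuming positive values)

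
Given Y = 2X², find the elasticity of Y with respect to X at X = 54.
Elasticity = 2

Elasticity = (dY/dX) · (X/Y)

dY/dX = 4·X
At X = 54: dY/dX = 216, Y = 5832

Elasticity = 216 · (54 / 5832) = 2

Interpretation: for a small percentage change in X, the percentage change in Y is approximately 2.00 times as large.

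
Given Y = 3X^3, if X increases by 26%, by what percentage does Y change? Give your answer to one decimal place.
100.0%

For Y = 3X^3:
If X → X(1 + 0.26)
Then Y → Y · (1 + 0.26)^3
     ≈ Y · 2.0004

Percentage change = ((1 + 0.26)^3 − 1) × 100% ≈ 100.0%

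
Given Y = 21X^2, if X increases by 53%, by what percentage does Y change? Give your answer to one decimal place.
134.1%

For Y = 21X^2:
If X → X(1 + 0.53)
Then Y → Y · (1 + 0.53)^2
     = Y · 2.3409

Percentage change = ((1 + 0.53)^2 − 1) × 100% ≈ 134.1%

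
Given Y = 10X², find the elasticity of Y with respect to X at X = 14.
Elasticity = 2

Elasticity = (dY/dX) · (X/Y)

dY/dX = 20·X
At X = 14: dY/dX = 280, Y = 1960

Elasticity = 280 · (14 / 1960) = 2

Interpretation: for a small percentage change in X, the percentage change in Y is approximately 2.00 times as large.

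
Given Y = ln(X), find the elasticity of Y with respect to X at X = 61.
Elasticity = 1/ln(61) ≈ 0.2433

Elasticity = (dY/dX) · (X/Y)

dY/dX = 1/X
At X = 61: dY/dX = 1/61, Y = ln(61)

Elasticity = (1/61) · (61 / (ln(61))) = 1/ln(61) ≈ 0.2433

Interpretation: for a small percentage change in X, the percentage change in Y is approximately 0.24 times as large.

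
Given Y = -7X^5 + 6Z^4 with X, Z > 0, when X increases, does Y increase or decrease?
Y decreases

Taking the partial derivative:
∂Y/∂X = -35X^4

∂Y/∂X = -35X^4 < 0 (assuming positive values)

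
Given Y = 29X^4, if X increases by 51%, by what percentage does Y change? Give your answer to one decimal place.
419.9%

For Y = 29X^4:
If X → X(1 + 0.51)
Then Y → Y · (1 + 0.51)^4
     ≈ Y · 5.1989

Percentage change = ((1 + 0.51)^4 − 1) × 100% ≈ 419.9%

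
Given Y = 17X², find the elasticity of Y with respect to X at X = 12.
Elasticity = 2

Elasticity = (dY/dX) · (X/Y)

dY/dX = 34·X
At X = 12: dY/dX = 408, Y = 2448

Elasticity = 408 · (12 / 2448) = 2

Interpretation: for a small percentage change in X, the percentage change in Y is approximately 2.00 times as large.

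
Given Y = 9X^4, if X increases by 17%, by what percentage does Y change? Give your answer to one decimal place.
87.4%

For Y = 9X^4:
If X → X(1 + 0.17)
Then Y → Y · (1 + 0.17)^4
     ≈ Y · 1.8739

Percentage change = ((1 + 0.17)^4 − 1) × 100% ≈ 87.4%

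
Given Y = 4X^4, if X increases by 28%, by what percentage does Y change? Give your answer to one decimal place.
168.4%

For Y = 4X^4:
If X → X(1 + 0.28)
Then Y → Y · (1 + 0.28)^4
     ≈ Y · 2.6844

Percentage change = ((1 + 0.28)^4 − 1) × 100% ≈ 168.4%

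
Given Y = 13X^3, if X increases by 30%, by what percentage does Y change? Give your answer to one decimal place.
119.7%

For Y = 13X^3:
If X → X(1 + 0.3)
Then Y → Y · (1 + 0.3)^3
     = Y · 2.1970

Percentage change = ((1 + 0.3)^3 − 1) × 100% = 119.7%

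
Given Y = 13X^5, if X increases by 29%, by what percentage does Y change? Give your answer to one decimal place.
257.2%

For Y = 13X^5:
If X → X(1 + 0.29)
Then Y → Y · (1 + 0.29)^5
     ≈ Y · 3.5723

Percentage change = ((1 + 0.29)^5 − 1) × 100% ≈ 257.2%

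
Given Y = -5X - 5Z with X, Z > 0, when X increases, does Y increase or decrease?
Y decreases

Taking the partial derivative:
∂Y/∂X = -5

∂Y/∂X = -5 < 0 (assuming positive values)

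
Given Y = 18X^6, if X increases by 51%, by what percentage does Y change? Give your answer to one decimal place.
1085.4%

For Y = 18X^6:
If X → X(1 + 0.51)
Then Y → Y · (1 + 0.51)^6
     ≈ Y · 11.8539

Percentage change = ((1 + 0.51)^6 − 1) × 100% ≈ 1085.4%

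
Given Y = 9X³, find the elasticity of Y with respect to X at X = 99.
Elasticity = 3

Elasticity = (dY/dX) · (X/Y)

dY/dX = 27·X²
At X = 99: dY/dX = 264627, Y = 8732691

Elasticity = 264627 · (99 / 8732691) = 3

Interpretation: for a small percentage change in X, the percentage change in Y is approximately 3.00 times as large.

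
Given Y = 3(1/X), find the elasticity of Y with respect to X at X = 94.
Elasticity = -1

Elasticity = (dY/dX) · (X/Y)

dY/dX = -3/X²
At X = 94: dY/dX = -3/8836, Y = 3/94

Elasticity = (-3/8836) · (94 / (3/94)) = -1

Interpretation: for a small percentage change in X, the percentage change in Y is approximately -1.00 times as large.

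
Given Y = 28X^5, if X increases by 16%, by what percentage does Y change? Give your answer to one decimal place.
110.0%

For Y = 28X^5:
If X → X(1 + 0.16)
Then Y → Y · (1 + 0.16)^5
     ≈ Y · 2.1003

Percentage change = ((1 + 0.16)^5 − 1) × 100% ≈ 110.0%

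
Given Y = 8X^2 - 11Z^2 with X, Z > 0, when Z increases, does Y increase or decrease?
Y decreases

Taking the partial derivative:
∂Y/∂Z = -22Z

∂Y/∂Z = -22Z < 0 (assuming positive values)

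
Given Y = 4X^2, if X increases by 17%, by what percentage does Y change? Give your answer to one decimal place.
36.9%

For Y = 4X^2:
If X → X(1 + 0.17)
Then Y → Y · (1 + 0.17)^2
     = Y · 1.3689

Percentage change = ((1 + 0.17)^2 − 1) × 100% ≈ 36.9%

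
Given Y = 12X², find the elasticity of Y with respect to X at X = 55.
Elasticity = 2

Elasticity = (dY/dX) · (X/Y)

dY/dX = 24·X
At X = 55: dY/dX = 1320, Y = 36300

Elasticity = 1320 · (55 / 36300) = 2

Interpretation: for a small percentage change in X, the percentage change in Y is approximately 2.00 times as large.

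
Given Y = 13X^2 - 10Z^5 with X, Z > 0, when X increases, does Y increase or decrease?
Y increases

Taking the partial derivative:
∂Y/∂X = 26X

∂Y/∂X = 26X > 0 (assuming positive values)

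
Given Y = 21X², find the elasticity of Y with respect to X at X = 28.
Elasticity = 2

Elasticity = (dY/dX) · (X/Y)

dY/dX = 42·X
At X = 28: dY/dX = 1176, Y = 16464

Elasticity = 1176 · (28 / 16464) = 2

Interpretation: for a small percentage change in X, the percentage change in Y is approximately 2.00 times as large.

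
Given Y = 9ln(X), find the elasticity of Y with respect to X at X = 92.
Elasticity = 1/ln(92) ≈ 0.2212

Elasticity = (dY/dX) · (X/Y)

dY/dX = 9/X
At X = 92: dY/dX = 9/92, Y = 9·ln(92)

Elasticity = (9/92) · (92 / (9·ln(92))) = 1/ln(92) ≈ 0.2212

Interpretation: for a small percentage change in X, the percentage change in Y is approximately 0.22 times as large.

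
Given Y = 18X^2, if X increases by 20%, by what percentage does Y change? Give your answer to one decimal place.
44.0%

For Y = 18X^2:
If X → X(1 + 0.2)
Then Y → Y · (1 + 0.2)^2
     = Y · 1.4400

Percentage change = ((1 + 0.2)^2 − 1) × 100% = 44.0%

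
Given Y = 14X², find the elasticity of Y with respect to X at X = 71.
Elasticity = 2

Elasticity = (dY/dX) · (X/Y)

dY/dX = 28·X
At X = 71: dY/dX = 1988, Y = 70574

Elasticity = 1988 · (71 / 70574) = 2

Interpretation: for a small percentage change in X, the percentage change in Y is approximately 2.00 times as large.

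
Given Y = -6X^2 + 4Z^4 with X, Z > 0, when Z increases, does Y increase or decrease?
Y increases

Taking the partial derivative:
∂Y/∂Z = 16Z^3

∂Y/∂Z = 16Z^3 > 0 (assuming positive values)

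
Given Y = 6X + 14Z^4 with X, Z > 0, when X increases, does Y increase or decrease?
Y increases

Taking the partial derivative:
∂Y/∂X = 6

∂Y/∂X = 6 > 0 (assuming positive values)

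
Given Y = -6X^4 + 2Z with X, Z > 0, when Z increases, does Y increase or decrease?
Y increases

Taking the partial derivative:
∂Y/∂Z = 2

∂Y/∂Z = 2 > 0 (assuming positive values)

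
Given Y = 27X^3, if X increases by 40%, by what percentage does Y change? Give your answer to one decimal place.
174.4%

For Y = 27X^3:
If X → X(1 + 0.4)
Then Y → Y · (1 + 0.4)^3
     = Y · 2.7440

Percentage change = ((1 + 0.4)^3 − 1) × 100% = 174.4%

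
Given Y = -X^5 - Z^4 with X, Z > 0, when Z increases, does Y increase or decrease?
Y decreases

Taking the partial derivative:
∂Y/∂Z = -4Z^3

∂Y/∂Z = -4Z^3 < 0 (assuming positive values)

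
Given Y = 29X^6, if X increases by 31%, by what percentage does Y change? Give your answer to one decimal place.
405.4%

For Y = 29X^6:
If X → X(1 + 0.31)
Then Y → Y · (1 + 0.31)^6
     ≈ Y · 5.0539

Percentage change = ((1 + 0.31)^6 − 1) × 100% ≈ 405.4%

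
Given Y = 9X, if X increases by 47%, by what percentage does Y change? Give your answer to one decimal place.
47.0%

For Y = 9X:
If X → X(1 + 0.47)
Then Y → Y · (1 + 0.47)^1
     = Y · 1.4700

Percentage change = ((1 + 0.47)^1 − 1) × 100% = 47.0%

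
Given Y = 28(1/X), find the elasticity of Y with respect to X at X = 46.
Elasticity = -1

Elasticity = (dY/dX) · (X/Y)

dY/dX = -28/X²
At X = 46: dY/dX = -7/529, Y = 14/23

Elasticity = (-7/529) · (46 / (14/23)) = -1

Interpretation: for a small percentage change in X, the percentage change in Y is approximately -1.00 times as large.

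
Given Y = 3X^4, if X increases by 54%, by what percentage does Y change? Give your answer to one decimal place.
462.4%

For Y = 3X^4:
If X → X(1 + 0.54)
Then Y → Y · (1 + 0.54)^4
     ≈ Y · 5.6245

Percentage change = ((1 + 0.54)^4 − 1) × 100% ≈ 462.4%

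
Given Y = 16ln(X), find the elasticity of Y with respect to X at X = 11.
Elasticity = 1/ln(11) ≈ 0.4170

Elasticity = (dY/dX) · (X/Y)

dY/dX = 16/X
At X = 11: dY/dX = 16/11, Y = 16·ln(11)

Elasticity = (16/11) · (11 / (16·ln(11))) = 1/ln(11) ≈ 0.4170

Interpretation: for a small percentage change in X, the percentage change in Y is approximately 0.42 times as large.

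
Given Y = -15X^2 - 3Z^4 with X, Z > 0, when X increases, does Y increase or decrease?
Y decreases

Taking the partial derivative:
∂Y/∂X = -30X

∂Y/∂X = -30X < 0 (assuming positive values)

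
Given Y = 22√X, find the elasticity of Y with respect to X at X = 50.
Elasticity = 1/2

Elasticity = (dY/dX) · (X/Y)

dY/dX = 11/√X
At X = 50: dY/dX = 11·√2/10, Y = 110·√2

Elasticity = (11·√2/10) · (50 / (110·√2)) = 1/2

Interpretation: for a small percentage change in X, the percentage change in Y is approximately 0.50 times as large.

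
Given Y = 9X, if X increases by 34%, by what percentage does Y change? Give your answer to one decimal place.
34.0%

For Y = 9X:
If X → X(1 + 0.34)
Then Y → Y · (1 + 0.34)^1
     = Y · 1.3400

Percentage change = ((1 + 0.34)^1 − 1) × 100% = 34.0%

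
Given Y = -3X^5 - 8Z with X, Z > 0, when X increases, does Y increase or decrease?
Y decreases

Taking the partial derivative:
∂Y/∂X = -15X^4

∂Y/∂X = -15X^4 < 0 (assuming positive values)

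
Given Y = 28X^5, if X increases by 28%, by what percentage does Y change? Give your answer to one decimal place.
243.6%

For Y = 28X^5:
If X → X(1 + 0.28)
Then Y → Y · (1 + 0.28)^5
     ≈ Y · 3.4360

Percentage change = ((1 + 0.28)^5 − 1) × 100% ≈ 243.6%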